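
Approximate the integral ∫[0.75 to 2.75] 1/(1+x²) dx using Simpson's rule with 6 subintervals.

f(x) = 1/(1+x²)
a = 0.75, b = 2.75, n = 6
h = (b - a)/n = 0.333333

Simpson's rule: (h/3)[f(x₀) + 4f(x₁) + 2f(x₂) + ... + f(xₙ)]

x_0 = 0.7500, f(x_0) = 0.640000, coefficient = 1
x_1 = 1.0833, f(x_1) = 0.460064, coefficient = 4
x_2 = 1.4167, f(x_2) = 0.332564, coefficient = 2
x_3 = 1.7500, f(x_3) = 0.246154, coefficient = 4
x_4 = 2.0833, f(x_4) = 0.187256, coefficient = 2
x_5 = 2.4167, f(x_5) = 0.146193, coefficient = 4
x_6 = 2.7500, f(x_6) = 0.116788, coefficient = 1

I ≈ (0.333333/3) × 5.206070 = 0.578452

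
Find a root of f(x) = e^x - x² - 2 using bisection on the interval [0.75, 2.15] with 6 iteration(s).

f(x) = e^x - x² - 2
Initial interval: [0.75, 2.15]

Iteration 1:
  c_1 = (0.750000 + 2.150000)/2 = 1.450000
  f(c_1) = f(1.450000) = 0.160615
  f(a) × f(c) < 0, new interval: [0.750000, 1.450000]
Iteration 2:
  c_2 = (0.750000 + 1.450000)/2 = 1.100000
  f(c_2) = f(1.100000) = -0.205834
  f(a) × f(c) ≥ 0, new interval: [1.100000, 1.450000]
Iteration 3:
  c_3 = (1.100000 + 1.450000)/2 = 1.275000
  f(c_3) = f(1.275000) = -0.046924
  f(a) × f(c) ≥ 0, new interval: [1.275000, 1.450000]
Iteration 4:
  c_4 = (1.275000 + 1.450000)/2 = 1.362500
  f(c_4) = f(1.362500) = 0.049540
  f(a) × f(c) < 0, new interval: [1.275000, 1.362500]
Iteration 5:
  c_5 = (1.275000 + 1.362500)/2 = 1.318750
  f(c_5) = f(1.318750) = -0.000357
  f(a) × f(c) ≥ 0, new interval: [1.318750, 1.362500]
Iteration 6:
  c_6 = (1.318750 + 1.362500)/2 = 1.340625
  f(c_6) = f(1.340625) = 0.024156
  f(a) × f(c) < 0, new interval: [1.318750, 1.340625]

After 6 iteration(s), the approximation is c_6 = 1.340625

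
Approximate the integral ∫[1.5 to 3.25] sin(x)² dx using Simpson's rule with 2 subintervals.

f(x) = sin(x)²
a = 1.5, b = 3.25, n = 2
h = (b - a)/n = 0.875000

Simpson's rule: (h/3)[f(x₀) + 4f(x₁) + 2f(x₂) + ... + f(xₙ)]

x_0 = 1.5000, f(x_0) = 0.994996, coefficient = 1
x_1 = 2.3750, f(x_1) = 0.481199, coefficient = 4
x_2 = 3.2500, f(x_2) = 0.011706, coefficient = 1

I ≈ (0.875000/3) × 2.931498 = 0.855020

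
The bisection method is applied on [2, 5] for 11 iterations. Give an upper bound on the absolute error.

Bisection error bound: |error| ≤ (b-a)/2^n
|error| ≤ (5 - 2)/2^11 = 3/2^11
|error| ≤ 0.0014648438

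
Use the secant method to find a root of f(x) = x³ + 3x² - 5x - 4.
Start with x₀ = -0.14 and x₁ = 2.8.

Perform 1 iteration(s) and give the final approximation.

f(x) = x³ + 3x² - 5x - 4
x₀ = -0.14, x₁ = 2.8

Secant formula: x_{n+1} = x_n - f(x_n)(x_n - x_{n-1})/(f(x_n) - f(x_{n-1}))

Iteration 1:
  f(-0.140000) = -3.243944
  f(2.800000) = 27.472000
  x_2 = 2.800000 - 27.472000×(2.800000 - (-0.140000))/(27.472000 - (-3.243944))
       = 0.170497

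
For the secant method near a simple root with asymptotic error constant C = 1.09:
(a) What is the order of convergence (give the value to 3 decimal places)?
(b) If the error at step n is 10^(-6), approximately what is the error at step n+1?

(a) Secant method has superlinear convergence with order φ = (1+√5)/2 ≈ 1.618.
    This means |e_{n+1}| ≈ C|e_n|^1.618.

(b) With |e_n| = 10^(-6) and C = 1.09:
    |e_{n+1}| ≈ 1.09 × (10^(-6))^1.618 = 1.09 × 10^(-9.71)

(a) ≈ 1.618 (golden ratio); (b) |e_{n+1}| ≈ 2.134e-10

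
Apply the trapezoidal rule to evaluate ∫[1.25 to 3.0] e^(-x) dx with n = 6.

f(x) = e^(-x)
a = 1.25, b = 3.0, n = 6
h = (b - a)/n = 0.291667

Trapezoidal rule: (h/2)[f(x₀) + 2f(x₁) + 2f(x₂) + ... + f(xₙ)]

x_0 = 1.2500, f(x_0) = 0.286505, coefficient = 1
x_1 = 1.5417, f(x_1) = 0.214024, coefficient = 2
x_2 = 1.8333, f(x_2) = 0.159880, coefficient = 2
x_3 = 2.1250, f(x_3) = 0.119433, coefficient = 2
x_4 = 2.4167, f(x_4) = 0.089219, coefficient = 2
x_5 = 2.7083, f(x_5) = 0.066648, coefficient = 2
x_6 = 3.0000, f(x_6) = 0.049787, coefficient = 1

I ≈ (0.291667/2) × 1.634698 = 0.238393
Exact value: 0.236718
Error: 0.001676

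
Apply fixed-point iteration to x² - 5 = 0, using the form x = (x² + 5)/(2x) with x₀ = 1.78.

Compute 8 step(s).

Equation: x² - 5 = 0
Fixed-point form: x = (x² + 5)/(2x)
x₀ = 1.78

x_1 = g(1.780000) = 2.294494
x_2 = g(2.294494) = 2.236812
x_3 = g(2.236812) = 2.236068
x_4 = g(2.236068) = 2.236068
x_5 = g(2.236068) = 2.236068
x_6 = g(2.236068) = 2.236068
x_7 = g(2.236068) = 2.236068
x_8 = g(2.236068) = 2.236068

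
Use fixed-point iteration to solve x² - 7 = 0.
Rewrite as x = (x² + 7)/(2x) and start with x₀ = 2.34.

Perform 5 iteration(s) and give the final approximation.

Equation: x² - 7 = 0
Fixed-point form: x = (x² + 7)/(2x)
x₀ = 2.34

x_1 = g(2.340000) = 2.665726
x_2 = g(2.665726) = 2.645826
x_3 = g(2.645826) = 2.645751
x_4 = g(2.645751) = 2.645751
x_5 = g(2.645751) = 2.645751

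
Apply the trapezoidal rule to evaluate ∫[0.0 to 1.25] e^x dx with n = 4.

f(x) = e^x
a = 0.0, b = 1.25, n = 4
h = (b - a)/n = 0.312500

Trapezoidal rule: (h/2)[f(x₀) + 2f(x₁) + 2f(x₂) + ... + f(xₙ)]

x_0 = 0.0000, f(x_0) = 1.000000, coefficient = 1
x_1 = 0.3125, f(x_1) = 1.366838, coefficient = 2
x_2 = 0.6250, f(x_2) = 1.868246, coefficient = 2
x_3 = 0.9375, f(x_3) = 2.553589, coefficient = 2
x_4 = 1.2500, f(x_4) = 3.490343, coefficient = 1

I ≈ (0.312500/2) × 16.067690 = 2.510577
Exact value: 2.490343
Error: 0.020234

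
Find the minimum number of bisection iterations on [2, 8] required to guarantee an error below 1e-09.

We need (b-a)/2^n ≤ 1e-09
(8 - 2)/2^n ≤ 1e-09
6/2^n ≤ 1e-09
2^n ≥ 6000000000
n ≥ log₂(6000000000) = 32.48
n ≥ 33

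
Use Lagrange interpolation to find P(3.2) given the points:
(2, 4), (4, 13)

Lagrange interpolation formula:
P(x) = Σ yᵢ × Lᵢ(x)
where Lᵢ(x) = Π_{j≠i} (x - xⱼ)/(xᵢ - xⱼ)

L_0(3.2) = (3.2 - 4)/(2 - 4) = 0.400000
L_1(3.2) = (3.2 - 2)/(4 - 2) = 0.600000

P(3.2) = 4×L_0(3.2) + 13×L_1(3.2)
P(3.2) = 9.400000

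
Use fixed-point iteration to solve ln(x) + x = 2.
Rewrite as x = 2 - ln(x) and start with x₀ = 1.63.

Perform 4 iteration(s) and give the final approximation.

Equation: ln(x) + x = 2
Fixed-point form: x = 2 - ln(x)
x₀ = 1.63

x_1 = g(1.630000) = 1.511420
x_2 = g(1.511420) = 1.586950
x_3 = g(1.586950) = 1.538186
x_4 = g(1.538186) = 1.569396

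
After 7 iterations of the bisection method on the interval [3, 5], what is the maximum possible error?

Bisection error bound: |error| ≤ (b-a)/2^n
|error| ≤ (5 - 3)/2^7 = 2/2^7
|error| ≤ 0.0156250000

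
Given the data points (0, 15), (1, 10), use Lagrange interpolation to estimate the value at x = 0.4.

Lagrange interpolation formula:
P(x) = Σ yᵢ × Lᵢ(x)
where Lᵢ(x) = Π_{j≠i} (x - xⱼ)/(xᵢ - xⱼ)

L_0(0.4) = (0.4 - 1)/(0 - 1) = 0.600000
L_1(0.4) = (0.4 - 0)/(1 - 0) = 0.400000

P(0.4) = 15×L_0(0.4) + 10×L_1(0.4)
P(0.4) = 13.000000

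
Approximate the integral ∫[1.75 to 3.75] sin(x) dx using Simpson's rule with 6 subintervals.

f(x) = sin(x)
a = 1.75, b = 3.75, n = 6
h = (b - a)/n = 0.333333

Simpson's rule: (h/3)[f(x₀) + 4f(x₁) + 2f(x₂) + ... + f(xₙ)]

x_0 = 1.7500, f(x_0) = 0.983986, coefficient = 1
x_1 = 2.0833, f(x_1) = 0.871503, coefficient = 4
x_2 = 2.4167, f(x_2) = 0.663080, coefficient = 2
x_3 = 2.7500, f(x_3) = 0.381661, coefficient = 4
x_4 = 3.0833, f(x_4) = 0.058226, coefficient = 2
x_5 = 3.4167, f(x_5) = -0.271618, coefficient = 4
x_6 = 3.7500, f(x_6) = -0.571561, coefficient = 1

I ≈ (0.333333/3) × 5.781222 = 0.642358
Exact value: 0.642313
Error: 0.000045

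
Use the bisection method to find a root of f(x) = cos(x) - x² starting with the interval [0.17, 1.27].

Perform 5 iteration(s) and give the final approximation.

f(x) = cos(x) - x²
Initial interval: [0.17, 1.27]

Iteration 1:
  c_1 = (0.170000 + 1.270000)/2 = 0.720000
  f(c_1) = f(0.720000) = 0.233406
  f(a) × f(c) ≥ 0, new interval: [0.720000, 1.270000]
Iteration 2:
  c_2 = (0.720000 + 1.270000)/2 = 0.995000
  f(c_2) = f(0.995000) = -0.445522
  f(a) × f(c) < 0, new interval: [0.720000, 0.995000]
Iteration 3:
  c_3 = (0.720000 + 0.995000)/2 = 0.857500
  f(c_3) = f(0.857500) = -0.080976
  f(a) × f(c) < 0, new interval: [0.720000, 0.857500]
Iteration 4:
  c_4 = (0.720000 + 0.857500)/2 = 0.788750
  f(c_4) = f(0.788750) = 0.082606
  f(a) × f(c) ≥ 0, new interval: [0.788750, 0.857500]
Iteration 5:
  c_5 = (0.788750 + 0.857500)/2 = 0.823125
  f(c_5) = f(0.823125) = 0.002398
  f(a) × f(c) ≥ 0, new interval: [0.823125, 0.857500]

After 5 iteration(s), the approximation is c_5 = 0.823125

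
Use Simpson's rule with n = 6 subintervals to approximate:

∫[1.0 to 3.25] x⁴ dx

f(x) = x⁴
a = 1.0, b = 3.25, n = 6
h = (b - a)/n = 0.375000

Simpson's rule: (h/3)[f(x₀) + 4f(x₁) + 2f(x₂) + ... + f(xₙ)]

x_0 = 1.0000, f(x_0) = 1.000000, coefficient = 1
x_1 = 1.3750, f(x_1) = 3.574463, coefficient = 4
x_2 = 1.7500, f(x_2) = 9.378906, coefficient = 2
x_3 = 2.1250, f(x_3) = 20.390869, coefficient = 4
x_4 = 2.5000, f(x_4) = 39.062500, coefficient = 2
x_5 = 2.8750, f(x_5) = 68.320557, coefficient = 4
x_6 = 3.2500, f(x_6) = 111.566406, coefficient = 1

I ≈ (0.375000/3) × 578.592773 = 72.324097
Exact value: 72.318164
Error: 0.005933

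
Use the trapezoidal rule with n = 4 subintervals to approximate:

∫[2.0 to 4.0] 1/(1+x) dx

f(x) = 1/(1+x)
a = 2.0, b = 4.0, n = 4
h = (b - a)/n = 0.500000

Trapezoidal rule: (h/2)[f(x₀) + 2f(x₁) + 2f(x₂) + ... + f(xₙ)]

x_0 = 2.0000, f(x_0) = 0.333333, coefficient = 1
x_1 = 2.5000, f(x_1) = 0.285714, coefficient = 2
x_2 = 3.0000, f(x_2) = 0.250000, coefficient = 2
x_3 = 3.5000, f(x_3) = 0.222222, coefficient = 2
x_4 = 4.0000, f(x_4) = 0.200000, coefficient = 1

I ≈ (0.500000/2) × 2.049206 = 0.512302
Exact value: 0.510826
Error: 0.001476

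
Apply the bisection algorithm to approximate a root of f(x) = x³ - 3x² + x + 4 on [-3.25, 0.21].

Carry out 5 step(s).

f(x) = x³ - 3x² + x + 4
Initial interval: [-3.25, 0.21]

Iteration 1:
  c_1 = (-3.250000 + 0.210000)/2 = -1.520000
  f(c_1) = f(-1.520000) = -7.963008
  f(a) × f(c) ≥ 0, new interval: [-1.520000, 0.210000]
Iteration 2:
  c_2 = (-1.520000 + 0.210000)/2 = -0.655000
  f(c_2) = f(-0.655000) = 1.776914
  f(a) × f(c) < 0, new interval: [-1.520000, -0.655000]
Iteration 3:
  c_3 = (-1.520000 + (-0.655000))/2 = -1.087500
  f(c_3) = f(-1.087500) = -1.921607
  f(a) × f(c) ≥ 0, new interval: [-1.087500, -0.655000]
Iteration 4:
  c_4 = (-1.087500 + (-0.655000))/2 = -0.871250
  f(c_4) = f(-0.871250) = 0.190175
  f(a) × f(c) < 0, new interval: [-1.087500, -0.871250]
Iteration 5:
  c_5 = (-1.087500 + (-0.871250))/2 = -0.979375
  f(c_5) = f(-0.979375) = -0.796294
  f(a) × f(c) ≥ 0, new interval: [-0.979375, -0.871250]

After 5 iteration(s), the approximation is c_5 = -0.979375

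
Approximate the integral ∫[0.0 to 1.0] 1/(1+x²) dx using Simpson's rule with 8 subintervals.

f(x) = 1/(1+x²)
a = 0.0, b = 1.0, n = 8
h = (b - a)/n = 0.125000

Simpson's rule: (h/3)[f(x₀) + 4f(x₁) + 2f(x₂) + ... + f(xₙ)]

x_0 = 0.0000, f(x_0) = 1.000000, coefficient = 1
x_1 = 0.1250, f(x_1) = 0.984615, coefficient = 4
x_2 = 0.2500, f(x_2) = 0.941176, coefficient = 2
x_3 = 0.3750, f(x_3) = 0.876712, coefficient = 4
x_4 = 0.5000, f(x_4) = 0.800000, coefficient = 2
x_5 = 0.6250, f(x_5) = 0.719101, coefficient = 4
x_6 = 0.7500, f(x_6) = 0.640000, coefficient = 2
x_7 = 0.8750, f(x_7) = 0.566372, coefficient = 4
x_8 = 1.0000, f(x_8) = 0.500000, coefficient = 1

I ≈ (0.125000/3) × 18.849555 = 0.785398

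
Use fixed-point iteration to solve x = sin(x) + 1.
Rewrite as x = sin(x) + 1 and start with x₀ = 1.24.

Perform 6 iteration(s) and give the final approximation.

Equation: x = sin(x) + 1
Fixed-point form: x = sin(x) + 1
x₀ = 1.24

x_1 = g(1.240000) = 1.945784
x_2 = g(1.945784) = 1.930512
x_3 = g(1.930512) = 1.935997
x_4 = g(1.935997) = 1.934052
x_5 = g(1.934052) = 1.934745
x_6 = g(1.934745) = 1.934499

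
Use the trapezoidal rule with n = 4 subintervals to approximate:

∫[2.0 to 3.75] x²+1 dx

f(x) = x²+1
a = 2.0, b = 3.75, n = 4
h = (b - a)/n = 0.437500

Trapezoidal rule: (h/2)[f(x₀) + 2f(x₁) + 2f(x₂) + ... + f(xₙ)]

x_0 = 2.0000, f(x_0) = 5.000000, coefficient = 1
x_1 = 2.4375, f(x_1) = 6.941406, coefficient = 2
x_2 = 2.8750, f(x_2) = 9.265625, coefficient = 2
x_3 = 3.3125, f(x_3) = 11.972656, coefficient = 2
x_4 = 3.7500, f(x_4) = 15.062500, coefficient = 1

I ≈ (0.437500/2) × 76.421875 = 16.717285
Exact value: 16.661458
Error: 0.055827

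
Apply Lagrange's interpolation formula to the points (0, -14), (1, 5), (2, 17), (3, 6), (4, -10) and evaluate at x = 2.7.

Lagrange interpolation formula:
P(x) = Σ yᵢ × Lᵢ(x)
where Lᵢ(x) = Π_{j≠i} (x - xⱼ)/(xᵢ - xⱼ)

L_0(2.7) = (2.7 - 1)/(0 - 1) × (2.7 - 2)/(0 - 2) × (2.7 - 3)/(0 - 3) × (2.7 - 4)/(0 - 4) = 0.019337
L_1(2.7) = (2.7 - 0)/(1 - 0) × (2.7 - 2)/(1 - 2) × (2.7 - 3)/(1 - 3) × (2.7 - 4)/(1 - 4) = -0.122850
L_2(2.7) = (2.7 - 0)/(2 - 0) × (2.7 - 1)/(2 - 1) × (2.7 - 3)/(2 - 3) × (2.7 - 4)/(2 - 4) = 0.447525
L_3(2.7) = (2.7 - 0)/(3 - 0) × (2.7 - 1)/(3 - 1) × (2.7 - 2)/(3 - 2) × (2.7 - 4)/(3 - 4) = 0.696150
L_4(2.7) = (2.7 - 0)/(4 - 0) × (2.7 - 1)/(4 - 1) × (2.7 - 2)/(4 - 2) × (2.7 - 3)/(4 - 3) = -0.040162

P(2.7) = (-14)×L_0(2.7) + 5×L_1(2.7) + 17×L_2(2.7) + 6×L_3(2.7) + (-10)×L_4(2.7)
P(2.7) = 11.301475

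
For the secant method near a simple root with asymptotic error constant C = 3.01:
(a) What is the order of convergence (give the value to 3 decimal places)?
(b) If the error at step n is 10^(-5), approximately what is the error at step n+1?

(a) Secant method has superlinear convergence with order φ = (1+√5)/2 ≈ 1.618.
    This means |e_{n+1}| ≈ C|e_n|^1.618.

(b) With |e_n| = 10^(-5) and C = 3.01:
    |e_{n+1}| ≈ 3.01 × (10^(-5))^1.618 = 3.01 × 10^(-8.09)

(a) ≈ 1.618 (golden ratio); (b) |e_{n+1}| ≈ 2.446e-08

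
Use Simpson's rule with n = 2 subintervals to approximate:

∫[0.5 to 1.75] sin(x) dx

f(x) = sin(x)
a = 0.5, b = 1.75, n = 2
h = (b - a)/n = 0.625000

Simpson's rule: (h/3)[f(x₀) + 4f(x₁) + 2f(x₂) + ... + f(xₙ)]

x_0 = 0.5000, f(x_0) = 0.479426, coefficient = 1
x_1 = 1.1250, f(x_1) = 0.902268, coefficient = 4
x_2 = 1.7500, f(x_2) = 0.983986, coefficient = 1

I ≈ (0.625000/3) × 5.072482 = 1.056767
Exact value: 1.055829
Error: 0.000938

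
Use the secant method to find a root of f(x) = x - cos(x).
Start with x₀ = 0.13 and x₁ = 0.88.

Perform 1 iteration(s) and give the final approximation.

f(x) = x - cos(x)
x₀ = 0.13, x₁ = 0.88

Secant formula: x_{n+1} = x_n - f(x_n)(x_n - x_{n-1})/(f(x_n) - f(x_{n-1}))

Iteration 1:
  f(0.130000) = -0.861562
  f(0.880000) = 0.242849
  x_2 = 0.880000 - 0.242849×(0.880000 - 0.130000)/(0.242849 - (-0.861562))
       = 0.715083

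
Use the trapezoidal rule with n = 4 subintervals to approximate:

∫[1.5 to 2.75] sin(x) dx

f(x) = sin(x)
a = 1.5, b = 2.75, n = 4
h = (b - a)/n = 0.312500

Trapezoidal rule: (h/2)[f(x₀) + 2f(x₁) + 2f(x₂) + ... + f(xₙ)]

x_0 = 1.5000, f(x_0) = 0.997495, coefficient = 1
x_1 = 1.8125, f(x_1) = 0.970932, coefficient = 2
x_2 = 2.1250, f(x_2) = 0.850320, coefficient = 2
x_3 = 2.4375, f(x_3) = 0.647343, coefficient = 2
x_4 = 2.7500, f(x_4) = 0.381661, coefficient = 1

I ≈ (0.312500/2) × 6.316344 = 0.986929
Exact value: 0.995040
Error: 0.008111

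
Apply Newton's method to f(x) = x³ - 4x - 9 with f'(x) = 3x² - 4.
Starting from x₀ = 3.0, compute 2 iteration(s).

f(x) = x³ - 4x - 9
f'(x) = 3x² - 4
x₀ = 3.0

Newton-Raphson formula: x_{n+1} = x_n - f(x_n)/f'(x_n)

Iteration 1:
  f(3.000000) = 6.000000
  f'(3.000000) = 23.000000
  x_1 = 3.000000 - 6.000000/23.000000 = 2.739130
Iteration 2:
  f(2.739130) = 0.594723
  f'(2.739130) = 18.508507
  x_2 = 2.739130 - 0.594723/18.508507 = 2.706998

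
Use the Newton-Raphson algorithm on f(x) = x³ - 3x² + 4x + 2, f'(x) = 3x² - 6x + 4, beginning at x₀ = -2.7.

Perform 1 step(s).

f(x) = x³ - 3x² + 4x + 2
f'(x) = 3x² - 6x + 4
x₀ = -2.7

Newton-Raphson formula: x_{n+1} = x_n - f(x_n)/f'(x_n)

Iteration 1:
  f(-2.700000) = -50.353000
  f'(-2.700000) = 42.070000
  x_1 = -2.700000 - (-50.353000)/42.070000 = -1.503114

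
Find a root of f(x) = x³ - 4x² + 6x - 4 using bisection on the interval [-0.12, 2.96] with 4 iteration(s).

f(x) = x³ - 4x² + 6x - 4
Initial interval: [-0.12, 2.96]

Iteration 1:
  c_1 = (-0.120000 + 2.960000)/2 = 1.420000
  f(c_1) = f(1.420000) = -0.682312
  f(a) × f(c) ≥ 0, new interval: [1.420000, 2.960000]
Iteration 2:
  c_2 = (1.420000 + 2.960000)/2 = 2.190000
  f(c_2) = f(2.190000) = 0.459059
  f(a) × f(c) < 0, new interval: [1.420000, 2.190000]
Iteration 3:
  c_3 = (1.420000 + 2.190000)/2 = 1.805000
  f(c_3) = f(1.805000) = -0.321365
  f(a) × f(c) ≥ 0, new interval: [1.805000, 2.190000]
Iteration 4:
  c_4 = (1.805000 + 2.190000)/2 = 1.997500
  f(c_4) = f(1.997500) = -0.004988
  f(a) × f(c) ≥ 0, new interval: [1.997500, 2.190000]

After 4 iteration(s), the approximation is c_4 = 1.997500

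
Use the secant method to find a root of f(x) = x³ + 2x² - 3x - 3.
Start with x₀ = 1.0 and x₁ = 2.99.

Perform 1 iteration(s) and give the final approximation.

f(x) = x³ + 2x² - 3x - 3
x₀ = 1.0, x₁ = 2.99

Secant formula: x_{n+1} = x_n - f(x_n)(x_n - x_{n-1})/(f(x_n) - f(x_{n-1}))

Iteration 1:
  f(1.000000) = -3.000000
  f(2.990000) = 32.641099
  x_2 = 2.990000 - 32.641099×(2.990000 - 1.000000)/(32.641099 - (-3.000000))
       = 1.167503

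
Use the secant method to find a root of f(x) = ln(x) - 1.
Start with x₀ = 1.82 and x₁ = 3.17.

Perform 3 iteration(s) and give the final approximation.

f(x) = ln(x) - 1
x₀ = 1.82, x₁ = 3.17

Secant formula: x_{n+1} = x_n - f(x_n)(x_n - x_{n-1})/(f(x_n) - f(x_{n-1}))

Iteration 1:
  f(1.820000) = -0.401163
  f(3.170000) = 0.153732
  x_2 = 3.170000 - 0.153732×(3.170000 - 1.820000)/(0.153732 - (-0.401163))
       = 2.795988
Iteration 2:
  f(3.170000) = 0.153732
  f(2.795988) = 0.028185
  x_3 = 2.795988 - 0.028185×(2.795988 - 3.170000)/(0.028185 - 0.153732)
       = 2.712021
Iteration 3:
  f(2.795988) = 0.028185
  f(2.712021) = -0.002306
  x_4 = 2.712021 - (-0.002306)×(2.712021 - 2.795988)/(-0.002306 - 0.028185)
       = 2.718371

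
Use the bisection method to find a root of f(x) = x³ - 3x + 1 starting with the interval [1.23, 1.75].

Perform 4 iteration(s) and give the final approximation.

f(x) = x³ - 3x + 1
Initial interval: [1.23, 1.75]

Iteration 1:
  c_1 = (1.230000 + 1.750000)/2 = 1.490000
  f(c_1) = f(1.490000) = -0.162051
  f(a) × f(c) ≥ 0, new interval: [1.490000, 1.750000]
Iteration 2:
  c_2 = (1.490000 + 1.750000)/2 = 1.620000
  f(c_2) = f(1.620000) = 0.391528
  f(a) × f(c) < 0, new interval: [1.490000, 1.620000]
Iteration 3:
  c_3 = (1.490000 + 1.620000)/2 = 1.555000
  f(c_3) = f(1.555000) = 0.095029
  f(a) × f(c) < 0, new interval: [1.490000, 1.555000]
Iteration 4:
  c_4 = (1.490000 + 1.555000)/2 = 1.522500
  f(c_4) = f(1.522500) = -0.038335
  f(a) × f(c) ≥ 0, new interval: [1.522500, 1.555000]

After 4 iteration(s), the approximation is c_4 = 1.522500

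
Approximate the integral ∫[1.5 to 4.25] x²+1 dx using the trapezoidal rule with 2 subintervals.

f(x) = x²+1
a = 1.5, b = 4.25, n = 2
h = (b - a)/n = 1.375000

Trapezoidal rule: (h/2)[f(x₀) + 2f(x₁) + 2f(x₂) + ... + f(xₙ)]

x_0 = 1.5000, f(x_0) = 3.250000, coefficient = 1
x_1 = 2.8750, f(x_1) = 9.265625, coefficient = 2
x_2 = 4.2500, f(x_2) = 19.062500, coefficient = 1

I ≈ (1.375000/2) × 40.843750 = 28.080078
Exact value: 27.213542
Error: 0.866536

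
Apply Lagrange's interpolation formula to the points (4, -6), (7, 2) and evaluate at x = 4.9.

Lagrange interpolation formula:
P(x) = Σ yᵢ × Lᵢ(x)
where Lᵢ(x) = Π_{j≠i} (x - xⱼ)/(xᵢ - xⱼ)

L_0(4.9) = (4.9 - 7)/(4 - 7) = 0.700000
L_1(4.9) = (4.9 - 4)/(7 - 4) = 0.300000

P(4.9) = (-6)×L_0(4.9) + 2×L_1(4.9)
P(4.9) = -3.600000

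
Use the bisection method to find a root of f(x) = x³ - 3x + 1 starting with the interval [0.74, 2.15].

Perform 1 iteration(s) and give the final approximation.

f(x) = x³ - 3x + 1
Initial interval: [0.74, 2.15]

Iteration 1:
  c_1 = (0.740000 + 2.150000)/2 = 1.445000
  f(c_1) = f(1.445000) = -0.317804
  f(a) × f(c) ≥ 0, new interval: [1.445000, 2.150000]

After 1 iteration(s), the approximation is c_1 = 1.445000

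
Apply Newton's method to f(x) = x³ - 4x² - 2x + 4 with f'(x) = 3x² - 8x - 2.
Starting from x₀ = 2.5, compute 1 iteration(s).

f(x) = x³ - 4x² - 2x + 4
f'(x) = 3x² - 8x - 2
x₀ = 2.5

Newton-Raphson formula: x_{n+1} = x_n - f(x_n)/f'(x_n)

Iteration 1:
  f(2.500000) = -10.375000
  f'(2.500000) = -3.250000
  x_1 = 2.500000 - (-10.375000)/(-3.250000) = -0.692308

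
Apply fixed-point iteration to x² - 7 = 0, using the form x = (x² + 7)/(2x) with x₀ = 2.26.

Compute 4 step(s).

Equation: x² - 7 = 0
Fixed-point form: x = (x² + 7)/(2x)
x₀ = 2.26

x_1 = g(2.260000) = 2.678673
x_2 = g(2.678673) = 2.645954
x_3 = g(2.645954) = 2.645751
x_4 = g(2.645751) = 2.645751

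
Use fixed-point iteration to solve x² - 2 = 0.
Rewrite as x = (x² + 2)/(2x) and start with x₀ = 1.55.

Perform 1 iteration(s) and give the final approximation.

Equation: x² - 2 = 0
Fixed-point form: x = (x² + 2)/(2x)
x₀ = 1.55

x_1 = g(1.550000) = 1.420161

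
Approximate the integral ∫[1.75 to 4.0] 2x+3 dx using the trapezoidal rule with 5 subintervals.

f(x) = 2x+3
a = 1.75, b = 4.0, n = 5
h = (b - a)/n = 0.450000

Trapezoidal rule: (h/2)[f(x₀) + 2f(x₁) + 2f(x₂) + ... + f(xₙ)]

x_0 = 1.7500, f(x_0) = 6.500000, coefficient = 1
x_1 = 2.2000, f(x_1) = 7.400000, coefficient = 2
x_2 = 2.6500, f(x_2) = 8.300000, coefficient = 2
x_3 = 3.1000, f(x_3) = 9.200000, coefficient = 2
x_4 = 3.5500, f(x_4) = 10.100000, coefficient = 2
x_5 = 4.0000, f(x_5) = 11.000000, coefficient = 1

I ≈ (0.450000/2) × 87.500000 = 19.687500
Exact value: 19.687500
Error: 0.000000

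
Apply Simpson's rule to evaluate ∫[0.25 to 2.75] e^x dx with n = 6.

f(x) = e^x
a = 0.25, b = 2.75, n = 6
h = (b - a)/n = 0.416667

Simpson's rule: (h/3)[f(x₀) + 4f(x₁) + 2f(x₂) + ... + f(xₙ)]

x_0 = 0.2500, f(x_0) = 1.284025, coefficient = 1
x_1 = 0.6667, f(x_1) = 1.947734, coefficient = 4
x_2 = 1.0833, f(x_2) = 2.954512, coefficient = 2
x_3 = 1.5000, f(x_3) = 4.481689, coefficient = 4
x_4 = 1.9167, f(x_4) = 6.798260, coefficient = 2
x_5 = 2.3333, f(x_5) = 10.312259, coefficient = 4
x_6 = 2.7500, f(x_6) = 15.642632, coefficient = 1

I ≈ (0.416667/3) × 103.398926 = 14.360962
Exact value: 14.358606
Error: 0.002356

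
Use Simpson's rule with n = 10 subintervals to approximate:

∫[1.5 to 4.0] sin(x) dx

f(x) = sin(x)
a = 1.5, b = 4.0, n = 10
h = (b - a)/n = 0.250000

Simpson's rule: (h/3)[f(x₀) + 4f(x₁) + 2f(x₂) + ... + f(xₙ)]

x_0 = 1.5000, f(x_0) = 0.997495, coefficient = 1
x_1 = 1.7500, f(x_1) = 0.983986, coefficient = 4
x_2 = 2.0000, f(x_2) = 0.909297, coefficient = 2
x_3 = 2.2500, f(x_3) = 0.778073, coefficient = 4
x_4 = 2.5000, f(x_4) = 0.598472, coefficient = 2
x_5 = 2.7500, f(x_5) = 0.381661, coefficient = 4
x_6 = 3.0000, f(x_6) = 0.141120, coefficient = 2
x_7 = 3.2500, f(x_7) = -0.108195, coefficient = 4
x_8 = 3.5000, f(x_8) = -0.350783, coefficient = 2
x_9 = 3.7500, f(x_9) = -0.571561, coefficient = 4
x_10 = 4.0000, f(x_10) = -0.756802, coefficient = 1

I ≈ (0.250000/3) × 8.692760 = 0.724397
Exact value: 0.724381
Error: 0.000016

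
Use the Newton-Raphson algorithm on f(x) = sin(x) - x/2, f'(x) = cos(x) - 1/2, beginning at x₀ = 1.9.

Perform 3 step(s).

f(x) = sin(x) - x/2
f'(x) = cos(x) - 1/2
x₀ = 1.9

Newton-Raphson formula: x_{n+1} = x_n - f(x_n)/f'(x_n)

Iteration 1:
  f(1.900000) = -0.003700
  f'(1.900000) = -0.823290
  x_1 = 1.900000 - (-0.003700)/(-0.823290) = 1.895506
Iteration 2:
  f(1.895506) = -0.000010
  f'(1.895506) = -0.819034
  x_2 = 1.895506 - (-0.000010)/(-0.819034) = 1.895494
Iteration 3:
  f(1.895494) = 0.000000
  f'(1.895494) = -0.819023
  x_3 = 1.895494 - 0.000000/(-0.819023) = 1.895494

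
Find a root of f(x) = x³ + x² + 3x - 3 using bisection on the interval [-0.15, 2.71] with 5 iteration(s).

f(x) = x³ + x² + 3x - 3
Initial interval: [-0.15, 2.71]

Iteration 1:
  c_1 = (-0.150000 + 2.710000)/2 = 1.280000
  f(c_1) = f(1.280000) = 4.575552
  f(a) × f(c) < 0, new interval: [-0.150000, 1.280000]
Iteration 2:
  c_2 = (-0.150000 + 1.280000)/2 = 0.565000
  f(c_2) = f(0.565000) = -0.805413
  f(a) × f(c) ≥ 0, new interval: [0.565000, 1.280000]
Iteration 3:
  c_3 = (0.565000 + 1.280000)/2 = 0.922500
  f(c_3) = f(0.922500) = 1.403560
  f(a) × f(c) < 0, new interval: [0.565000, 0.922500]
Iteration 4:
  c_4 = (0.565000 + 0.922500)/2 = 0.743750
  f(c_4) = f(0.743750) = 0.195830
  f(a) × f(c) < 0, new interval: [0.565000, 0.743750]
Iteration 5:
  c_5 = (0.565000 + 0.743750)/2 = 0.654375
  f(c_5) = f(0.654375) = -0.328461
  f(a) × f(c) ≥ 0, new interval: [0.654375, 0.743750]

After 5 iteration(s), the approximation is c_5 = 0.654375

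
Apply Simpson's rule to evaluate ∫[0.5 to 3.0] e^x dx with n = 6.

f(x) = e^x
a = 0.5, b = 3.0, n = 6
h = (b - a)/n = 0.416667

Simpson's rule: (h/3)[f(x₀) + 4f(x₁) + 2f(x₂) + ... + f(xₙ)]

x_0 = 0.5000, f(x_0) = 1.648721, coefficient = 1
x_1 = 0.9167, f(x_1) = 2.500940, coefficient = 4
x_2 = 1.3333, f(x_2) = 3.793668, coefficient = 2
x_3 = 1.7500, f(x_3) = 5.754603, coefficient = 4
x_4 = 2.1667, f(x_4) = 8.729138, coefficient = 2
x_5 = 2.5833, f(x_5) = 13.241202, coefficient = 4
x_6 = 3.0000, f(x_6) = 20.085537, coefficient = 1

I ≈ (0.416667/3) × 132.766850 = 18.439840
Exact value: 18.436816
Error: 0.003025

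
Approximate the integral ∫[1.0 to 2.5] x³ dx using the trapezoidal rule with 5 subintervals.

f(x) = x³
a = 1.0, b = 2.5, n = 5
h = (b - a)/n = 0.300000

Trapezoidal rule: (h/2)[f(x₀) + 2f(x₁) + 2f(x₂) + ... + f(xₙ)]

x_0 = 1.0000, f(x_0) = 1.000000, coefficient = 1
x_1 = 1.3000, f(x_1) = 2.197000, coefficient = 2
x_2 = 1.6000, f(x_2) = 4.096000, coefficient = 2
x_3 = 1.9000, f(x_3) = 6.859000, coefficient = 2
x_4 = 2.2000, f(x_4) = 10.648000, coefficient = 2
x_5 = 2.5000, f(x_5) = 15.625000, coefficient = 1

I ≈ (0.300000/2) × 64.225000 = 9.633750
Exact value: 9.515625
Error: 0.118125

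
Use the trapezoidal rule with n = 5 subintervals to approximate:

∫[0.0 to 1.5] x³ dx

f(x) = x³
a = 0.0, b = 1.5, n = 5
h = (b - a)/n = 0.300000

Trapezoidal rule: (h/2)[f(x₀) + 2f(x₁) + 2f(x₂) + ... + f(xₙ)]

x_0 = 0.0000, f(x_0) = 0.000000, coefficient = 1
x_1 = 0.3000, f(x_1) = 0.027000, coefficient = 2
x_2 = 0.6000, f(x_2) = 0.216000, coefficient = 2
x_3 = 0.9000, f(x_3) = 0.729000, coefficient = 2
x_4 = 1.2000, f(x_4) = 1.728000, coefficient = 2
x_5 = 1.5000, f(x_5) = 3.375000, coefficient = 1

I ≈ (0.300000/2) × 8.775000 = 1.316250
Exact value: 1.265625
Error: 0.050625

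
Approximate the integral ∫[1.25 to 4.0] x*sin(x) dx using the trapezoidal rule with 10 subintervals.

f(x) = x*sin(x)
a = 1.25, b = 4.0, n = 10
h = (b - a)/n = 0.275000

Trapezoidal rule: (h/2)[f(x₀) + 2f(x₁) + 2f(x₂) + ... + f(xₙ)]

x_0 = 1.2500, f(x_0) = 1.186231, coefficient = 1
x_1 = 1.5250, f(x_1) = 1.523401, coefficient = 2
x_2 = 1.8000, f(x_2) = 1.752926, coefficient = 2
x_3 = 2.0750, f(x_3) = 1.816786, coefficient = 2
x_4 = 2.3500, f(x_4) = 1.671962, coefficient = 2
x_5 = 2.6250, f(x_5) = 1.296541, coefficient = 2
x_6 = 2.9000, f(x_6) = 0.693823, coefficient = 2
x_7 = 3.1750, f(x_7) = -0.106049, coefficient = 2
x_8 = 3.4500, f(x_8) = -1.047218, coefficient = 2
x_9 = 3.7250, f(x_9) = -2.051994, coefficient = 2
x_10 = 4.0000, f(x_10) = -3.027210, coefficient = 1

I ≈ (0.275000/2) × 9.259377 = 1.273164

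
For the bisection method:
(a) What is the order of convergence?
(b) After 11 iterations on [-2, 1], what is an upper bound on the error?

(a) Bisection has linear (order 1) convergence; the error is halved each step.

(b) Error bound = (b-a)/2^n = (1 - (-2))/2^{11}
    = 3/2^{11}

(a) 1 (linear); (b) error ≤ 1.46e-03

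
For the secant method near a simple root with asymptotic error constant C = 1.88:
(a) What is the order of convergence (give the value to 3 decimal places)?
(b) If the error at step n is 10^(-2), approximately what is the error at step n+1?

(a) Secant method has superlinear convergence with order φ = (1+√5)/2 ≈ 1.618.
    This means |e_{n+1}| ≈ C|e_n|^1.618.

(b) With |e_n| = 10^(-2) and C = 1.88:
    |e_{n+1}| ≈ 1.88 × (10^(-2))^1.618 = 1.88 × 10^(-3.24)

(a) ≈ 1.618 (golden ratio); (b) |e_{n+1}| ≈ 1.092e-03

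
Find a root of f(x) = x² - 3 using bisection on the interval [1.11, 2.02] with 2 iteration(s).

f(x) = x² - 3
Initial interval: [1.11, 2.02]

Iteration 1:
  c_1 = (1.110000 + 2.020000)/2 = 1.565000
  f(c_1) = f(1.565000) = -0.550775
  f(a) × f(c) ≥ 0, new interval: [1.565000, 2.020000]
Iteration 2:
  c_2 = (1.565000 + 2.020000)/2 = 1.792500
  f(c_2) = f(1.792500) = 0.213056
  f(a) × f(c) < 0, new interval: [1.565000, 1.792500]

After 2 iteration(s), the approximation is c_2 = 1.792500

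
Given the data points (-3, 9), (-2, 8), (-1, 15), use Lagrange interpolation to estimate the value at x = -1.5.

Lagrange interpolation formula:
P(x) = Σ yᵢ × Lᵢ(x)
where Lᵢ(x) = Π_{j≠i} (x - xⱼ)/(xᵢ - xⱼ)

L_0(-1.5) = (-1.5 - (-2))/(-3 - (-2)) × (-1.5 - (-1))/(-3 - (-1)) = -0.125000
L_1(-1.5) = (-1.5 - (-3))/(-2 - (-3)) × (-1.5 - (-1))/(-2 - (-1)) = 0.750000
L_2(-1.5) = (-1.5 - (-3))/(-1 - (-3)) × (-1.5 - (-2))/(-1 - (-2)) = 0.375000

P(-1.5) = 9×L_0(-1.5) + 8×L_1(-1.5) + 15×L_2(-1.5)
P(-1.5) = 10.500000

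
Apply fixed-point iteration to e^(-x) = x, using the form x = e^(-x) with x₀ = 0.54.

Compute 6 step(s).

Equation: e^(-x) = x
Fixed-point form: x = e^(-x)
x₀ = 0.54

x_1 = g(0.540000) = 0.582748
x_2 = g(0.582748) = 0.558362
x_3 = g(0.558362) = 0.572146
x_4 = g(0.572146) = 0.564313
x_5 = g(0.564313) = 0.568751
x_6 = g(0.568751) = 0.566232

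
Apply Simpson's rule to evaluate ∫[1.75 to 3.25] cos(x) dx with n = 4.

f(x) = cos(x)
a = 1.75, b = 3.25, n = 4
h = (b - a)/n = 0.375000

Simpson's rule: (h/3)[f(x₀) + 4f(x₁) + 2f(x₂) + ... + f(xₙ)]

x_0 = 1.7500, f(x_0) = -0.178246, coefficient = 1
x_1 = 2.1250, f(x_1) = -0.526266, coefficient = 4
x_2 = 2.5000, f(x_2) = -0.801144, coefficient = 2
x_3 = 2.8750, f(x_3) = -0.964674, coefficient = 4
x_4 = 3.2500, f(x_4) = -0.994130, coefficient = 1

I ≈ (0.375000/3) × -8.738425 = -1.092303
Exact value: -1.092181
Error: 0.000122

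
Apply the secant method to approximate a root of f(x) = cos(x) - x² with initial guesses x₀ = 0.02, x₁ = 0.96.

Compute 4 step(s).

f(x) = cos(x) - x²
x₀ = 0.02, x₁ = 0.96

Secant formula: x_{n+1} = x_n - f(x_n)(x_n - x_{n-1})/(f(x_n) - f(x_{n-1}))

Iteration 1:
  f(0.020000) = 0.999400
  f(0.960000) = -0.348080
  x_2 = 0.960000 - (-0.348080)×(0.960000 - 0.020000)/(-0.348080 - 0.999400)
       = 0.717180
Iteration 2:
  f(0.960000) = -0.348080
  f(0.717180) = 0.239315
  x_3 = 0.717180 - 0.239315×(0.717180 - 0.960000)/(0.239315 - (-0.348080))
       = 0.816109
Iteration 3:
  f(0.717180) = 0.239315
  f(0.816109) = 0.019027
  x_4 = 0.816109 - 0.019027×(0.816109 - 0.717180)/(0.019027 - 0.239315)
       = 0.824654
Iteration 4:
  f(0.816109) = 0.019027
  f(0.824654) = -0.001243
  x_5 = 0.824654 - (-0.001243)×(0.824654 - 0.816109)/(-0.001243 - 0.019027)
       = 0.824130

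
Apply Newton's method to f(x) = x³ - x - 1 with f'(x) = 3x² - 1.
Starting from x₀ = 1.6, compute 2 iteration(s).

f(x) = x³ - x - 1
f'(x) = 3x² - 1
x₀ = 1.6

Newton-Raphson formula: x_{n+1} = x_n - f(x_n)/f'(x_n)

Iteration 1:
  f(1.600000) = 1.496000
  f'(1.600000) = 6.680000
  x_1 = 1.600000 - 1.496000/6.680000 = 1.376048
Iteration 2:
  f(1.376048) = 0.229510
  f'(1.376048) = 4.680524
  x_2 = 1.376048 - 0.229510/4.680524 = 1.327013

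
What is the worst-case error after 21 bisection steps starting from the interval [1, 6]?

Bisection error bound: |error| ≤ (b-a)/2^n
|error| ≤ (6 - 1)/2^21 = 5/2^21
|error| ≤ 0.0000023842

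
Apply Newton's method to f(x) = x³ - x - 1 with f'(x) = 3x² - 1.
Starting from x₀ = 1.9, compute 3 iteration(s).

f(x) = x³ - x - 1
f'(x) = 3x² - 1
x₀ = 1.9

Newton-Raphson formula: x_{n+1} = x_n - f(x_n)/f'(x_n)

Iteration 1:
  f(1.900000) = 3.959000
  f'(1.900000) = 9.830000
  x_1 = 1.900000 - 3.959000/9.830000 = 1.497253
Iteration 2:
  f(1.497253) = 0.859240
  f'(1.497253) = 5.725302
  x_2 = 1.497253 - 0.859240/5.725302 = 1.347176
Iteration 3:
  f(1.347176) = 0.097789
  f'(1.347176) = 4.444646
  x_3 = 1.347176 - 0.097789/4.444646 = 1.325174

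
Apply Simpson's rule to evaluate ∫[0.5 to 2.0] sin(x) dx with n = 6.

f(x) = sin(x)
a = 0.5, b = 2.0, n = 6
h = (b - a)/n = 0.250000

Simpson's rule: (h/3)[f(x₀) + 4f(x₁) + 2f(x₂) + ... + f(xₙ)]

x_0 = 0.5000, f(x_0) = 0.479426, coefficient = 1
x_1 = 0.7500, f(x_1) = 0.681639, coefficient = 4
x_2 = 1.0000, f(x_2) = 0.841471, coefficient = 2
x_3 = 1.2500, f(x_3) = 0.948985, coefficient = 4
x_4 = 1.5000, f(x_4) = 0.997495, coefficient = 2
x_5 = 1.7500, f(x_5) = 0.983986, coefficient = 4
x_6 = 2.0000, f(x_6) = 0.909297, coefficient = 1

I ≈ (0.250000/3) × 15.525092 = 1.293758
Exact value: 1.293729
Error: 0.000028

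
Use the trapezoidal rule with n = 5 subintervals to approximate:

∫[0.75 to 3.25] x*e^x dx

f(x) = x*e^x
a = 0.75, b = 3.25, n = 5
h = (b - a)/n = 0.500000

Trapezoidal rule: (h/2)[f(x₀) + 2f(x₁) + 2f(x₂) + ... + f(xₙ)]

x_0 = 0.7500, f(x_0) = 1.587750, coefficient = 1
x_1 = 1.2500, f(x_1) = 4.362929, coefficient = 2
x_2 = 1.7500, f(x_2) = 10.070555, coefficient = 2
x_3 = 2.2500, f(x_3) = 21.347406, coefficient = 2
x_4 = 2.7500, f(x_4) = 43.017238, coefficient = 2
x_5 = 3.2500, f(x_5) = 83.818605, coefficient = 1

I ≈ (0.500000/2) × 243.002608 = 60.750652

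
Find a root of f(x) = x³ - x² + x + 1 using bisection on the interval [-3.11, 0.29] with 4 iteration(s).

f(x) = x³ - x² + x + 1
Initial interval: [-3.11, 0.29]

Iteration 1:
  c_1 = (-3.110000 + 0.290000)/2 = -1.410000
  f(c_1) = f(-1.410000) = -5.201321
  f(a) × f(c) ≥ 0, new interval: [-1.410000, 0.290000]
Iteration 2:
  c_2 = (-1.410000 + 0.290000)/2 = -0.560000
  f(c_2) = f(-0.560000) = -0.049216
  f(a) × f(c) ≥ 0, new interval: [-0.560000, 0.290000]
Iteration 3:
  c_3 = (-0.560000 + 0.290000)/2 = -0.135000
  f(c_3) = f(-0.135000) = 0.844315
  f(a) × f(c) < 0, new interval: [-0.560000, -0.135000]
Iteration 4:
  c_4 = (-0.560000 + (-0.135000))/2 = -0.347500
  f(c_4) = f(-0.347500) = 0.489781
  f(a) × f(c) < 0, new interval: [-0.560000, -0.347500]

After 4 iteration(s), the approximation is c_4 = -0.347500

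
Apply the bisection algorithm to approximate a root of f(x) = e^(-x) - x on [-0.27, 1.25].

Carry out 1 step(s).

f(x) = e^(-x) - x
Initial interval: [-0.27, 1.25]

Iteration 1:
  c_1 = (-0.270000 + 1.250000)/2 = 0.490000
  f(c_1) = f(0.490000) = 0.122626
  f(a) × f(c) ≥ 0, new interval: [0.490000, 1.250000]

After 1 iteration(s), the approximation is c_1 = 0.490000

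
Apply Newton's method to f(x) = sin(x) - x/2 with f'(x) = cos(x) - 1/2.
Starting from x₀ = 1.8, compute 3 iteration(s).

f(x) = sin(x) - x/2
f'(x) = cos(x) - 1/2
x₀ = 1.8

Newton-Raphson formula: x_{n+1} = x_n - f(x_n)/f'(x_n)

Iteration 1:
  f(1.800000) = 0.073848
  f'(1.800000) = -0.727202
  x_1 = 1.800000 - 0.073848/(-0.727202) = 1.901550
Iteration 2:
  f(1.901550) = -0.004977
  f'(1.901550) = -0.824756
  x_2 = 1.901550 - (-0.004977)/(-0.824756) = 1.895515
Iteration 3:
  f(1.895515) = -0.000017
  f'(1.895515) = -0.819042
  x_3 = 1.895515 - (-0.000017)/(-0.819042) = 1.895494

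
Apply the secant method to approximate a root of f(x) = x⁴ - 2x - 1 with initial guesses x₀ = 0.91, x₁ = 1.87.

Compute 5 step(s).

f(x) = x⁴ - 2x - 1
x₀ = 0.91, x₁ = 1.87

Secant formula: x_{n+1} = x_n - f(x_n)(x_n - x_{n-1})/(f(x_n) - f(x_{n-1}))

Iteration 1:
  f(0.910000) = -2.134250
  f(1.870000) = 7.488310
  x_2 = 1.870000 - 7.488310×(1.870000 - 0.910000)/(7.488310 - (-2.134250))
       = 1.122925
Iteration 2:
  f(1.870000) = 7.488310
  f(1.122925) = -1.655830
  x_3 = 1.122925 - (-1.655830)×(1.122925 - 1.870000)/(-1.655830 - 7.488310)
       = 1.258206
Iteration 3:
  f(1.122925) = -1.655830
  f(1.258206) = -1.010264
  x_4 = 1.258206 - (-1.010264)×(1.258206 - 1.122925)/(-1.010264 - (-1.655830))
       = 1.469911
Iteration 4:
  f(1.258206) = -1.010264
  f(1.469911) = 0.728534
  x_5 = 1.469911 - 0.728534×(1.469911 - 1.258206)/(0.728534 - (-1.010264))
       = 1.381209
Iteration 5:
  f(1.469911) = 0.728534
  f(1.381209) = -0.122952
  x_6 = 1.381209 - (-0.122952)×(1.381209 - 1.469911)/(-0.122952 - 0.728534)
       = 1.394017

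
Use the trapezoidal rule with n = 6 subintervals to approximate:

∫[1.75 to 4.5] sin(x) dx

f(x) = sin(x)
a = 1.75, b = 4.5, n = 6
h = (b - a)/n = 0.458333

Trapezoidal rule: (h/2)[f(x₀) + 2f(x₁) + 2f(x₂) + ... + f(xₙ)]

x_0 = 1.7500, f(x_0) = 0.983986, coefficient = 1
x_1 = 2.2083, f(x_1) = 0.803564, coefficient = 2
x_2 = 2.6667, f(x_2) = 0.457273, coefficient = 2
x_3 = 3.1250, f(x_3) = 0.016592, coefficient = 2
x_4 = 3.5833, f(x_4) = -0.427514, coefficient = 2
x_5 = 4.0417, f(x_5) = -0.783373, coefficient = 2
x_6 = 4.5000, f(x_6) = -0.977530, coefficient = 1

I ≈ (0.458333/2) × 0.139540 = 0.031978
Exact value: 0.032550
Error: 0.000572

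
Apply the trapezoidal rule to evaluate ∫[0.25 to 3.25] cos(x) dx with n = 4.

f(x) = cos(x)
a = 0.25, b = 3.25, n = 4
h = (b - a)/n = 0.750000

Trapezoidal rule: (h/2)[f(x₀) + 2f(x₁) + 2f(x₂) + ... + f(xₙ)]

x_0 = 0.2500, f(x_0) = 0.968912, coefficient = 1
x_1 = 1.0000, f(x_1) = 0.540302, coefficient = 2
x_2 = 1.7500, f(x_2) = -0.178246, coefficient = 2
x_3 = 2.5000, f(x_3) = -0.801144, coefficient = 2
x_4 = 3.2500, f(x_4) = -0.994130, coefficient = 1

I ≈ (0.750000/2) × -0.903392 = -0.338772
Exact value: -0.355599
Error: 0.016827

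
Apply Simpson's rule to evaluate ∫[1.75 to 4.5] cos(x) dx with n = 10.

f(x) = cos(x)
a = 1.75, b = 4.5, n = 10
h = (b - a)/n = 0.275000

Simpson's rule: (h/3)[f(x₀) + 4f(x₁) + 2f(x₂) + ... + f(xₙ)]

x_0 = 1.7500, f(x_0) = -0.178246, coefficient = 1
x_1 = 2.0250, f(x_1) = -0.438747, coefficient = 4
x_2 = 2.3000, f(x_2) = -0.666276, coefficient = 2
x_3 = 2.5750, f(x_3) = -0.843735, coefficient = 4
x_4 = 2.8500, f(x_4) = -0.957787, coefficient = 2
x_5 = 3.1250, f(x_5) = -0.999862, coefficient = 4
x_6 = 3.4000, f(x_6) = -0.966798, coefficient = 2
x_7 = 3.6750, f(x_7) = -0.861080, coefficient = 4
x_8 = 3.9500, f(x_8) = -0.690651, coefficient = 2
x_9 = 4.2250, f(x_9) = -0.468320, coefficient = 4
x_10 = 4.5000, f(x_10) = -0.210796, coefficient = 1

I ≈ (0.275000/3) × -21.399043 = -1.961579
Exact value: -1.961516
Error: 0.000063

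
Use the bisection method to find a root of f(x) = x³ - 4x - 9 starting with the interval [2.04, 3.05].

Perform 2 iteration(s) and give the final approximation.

f(x) = x³ - 4x - 9
Initial interval: [2.04, 3.05]

Iteration 1:
  c_1 = (2.040000 + 3.050000)/2 = 2.545000
  f(c_1) = f(2.545000) = -2.695971
  f(a) × f(c) ≥ 0, new interval: [2.545000, 3.050000]
Iteration 2:
  c_2 = (2.545000 + 3.050000)/2 = 2.797500
  f(c_2) = f(2.797500) = 1.703252
  f(a) × f(c) < 0, new interval: [2.545000, 2.797500]

After 2 iteration(s), the approximation is c_2 = 2.797500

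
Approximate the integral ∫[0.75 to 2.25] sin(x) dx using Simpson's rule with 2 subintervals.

f(x) = sin(x)
a = 0.75, b = 2.25, n = 2
h = (b - a)/n = 0.750000

Simpson's rule: (h/3)[f(x₀) + 4f(x₁) + 2f(x₂) + ... + f(xₙ)]

x_0 = 0.7500, f(x_0) = 0.681639, coefficient = 1
x_1 = 1.5000, f(x_1) = 0.997495, coefficient = 4
x_2 = 2.2500, f(x_2) = 0.778073, coefficient = 1

I ≈ (0.750000/3) × 5.449692 = 1.362423
Exact value: 1.359862
Error: 0.002560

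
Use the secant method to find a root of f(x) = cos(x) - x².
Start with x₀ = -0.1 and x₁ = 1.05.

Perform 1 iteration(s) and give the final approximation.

f(x) = cos(x) - x²
x₀ = -0.1, x₁ = 1.05

Secant formula: x_{n+1} = x_n - f(x_n)(x_n - x_{n-1})/(f(x_n) - f(x_{n-1}))

Iteration 1:
  f(-0.100000) = 0.985004
  f(1.050000) = -0.604929
  x_2 = 1.050000 - (-0.604929)×(1.050000 - (-0.100000))/(-0.604929 - 0.985004)
       = 0.612454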